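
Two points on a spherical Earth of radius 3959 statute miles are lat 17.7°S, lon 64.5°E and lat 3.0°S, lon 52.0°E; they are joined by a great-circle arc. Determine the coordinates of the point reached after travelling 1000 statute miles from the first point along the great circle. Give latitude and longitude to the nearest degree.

The haversine formula gives a central angle δ ≈ 0.334 rad (19.1°) between the endpoints. The total great-circle distance is δ·R ≈ 0.334 × 3959 ≈ 1323 mi, so the target fraction is f = 1000/1323 ≈ 0.756.
Interpolate at f ≈ 0.756 with slerp weights a = sin((1−f)δ)/sin δ ≈ 0.248, b = sin(fδ)/sin δ ≈ 0.762.
p = a·p₁ + b·p₂ ≈ (0.570, 0.813, -0.115); φ = arcsin(p_z) ≈ -6.62°, λ = atan2(p_y, p_x) ≈ 54.95°.

≈ lat 7°S, lon 55°E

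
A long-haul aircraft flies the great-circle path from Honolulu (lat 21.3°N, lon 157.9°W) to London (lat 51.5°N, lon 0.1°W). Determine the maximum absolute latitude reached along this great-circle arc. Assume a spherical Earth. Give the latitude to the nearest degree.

≈ 77°N

The great circle lies in the plane with unit normal n̂ = (p₁ × p₂)/|p₁ × p₂|.
Here n̂_z ≈ +0.226; the vertex latitude is φ_max = arccos|n̂_z| ≈ 76.9°.
Check via Clairaut: cos φ_max = |cos φ₁| · sin C = cos(21.3°)·sin(14.1°) ≈ 0.226, again giving ≈ 76.9°.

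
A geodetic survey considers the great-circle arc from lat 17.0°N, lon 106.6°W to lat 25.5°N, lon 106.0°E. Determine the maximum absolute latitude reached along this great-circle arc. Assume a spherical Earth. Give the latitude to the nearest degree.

≈ 54°N

The great circle lies in the plane with unit normal n̂ = (p₁ × p₂)/|p₁ × p₂|.
Here n̂_z ≈ -0.582; the vertex latitude is φ_max = arccos|n̂_z| ≈ 54.4°.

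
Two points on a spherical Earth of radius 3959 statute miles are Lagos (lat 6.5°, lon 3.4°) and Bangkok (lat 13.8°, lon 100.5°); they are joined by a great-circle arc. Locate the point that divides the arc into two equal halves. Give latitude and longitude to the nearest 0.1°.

Convert each endpoint to a unit vector on the sphere (x = cos φ cos λ, y = cos φ sin λ, z = sin φ).
The central angle between the endpoints is δ = arccos(p₁·p₂) ≈ 1.663 rad (95.3°).
Interpolate at f = 1/2 with slerp weights a = sin((1−f)δ)/sin δ ≈ 0.742, b = sin(fδ)/sin δ ≈ 0.742.
p = a·p₁ + b·p₂ ≈ (0.605, 0.752, 0.261); φ = arcsin(p_z) ≈ 15.13°, λ = atan2(p_y, p_x) ≈ 51.21°.

≈ lat 15.1°, lon 51.2°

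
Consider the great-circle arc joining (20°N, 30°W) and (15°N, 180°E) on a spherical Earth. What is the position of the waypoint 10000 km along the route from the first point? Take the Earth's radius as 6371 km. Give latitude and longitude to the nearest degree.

From cos δ = sin φ₁ sin φ₂ + cos φ₁ cos φ₂ cos Δλ, the central angle is δ ≈ 2.343 rad (134.2°). The total great-circle distance is δ·R ≈ 2.343 × 6371 ≈ 14926 km, so the target fraction is f = 10000/14926 ≈ 0.670.
Interpolate at f ≈ 0.670 with slerp weights a = sin((1−f)δ)/sin δ ≈ 0.975, b = sin(fδ)/sin δ ≈ 1.396.
p = a·p₁ + b·p₂ ≈ (-0.555, -0.458, 0.695); φ = arcsin(p_z) ≈ 43.99°, λ = atan2(p_y, p_x) ≈ -140.47°.

≈ (44°N, 140°W)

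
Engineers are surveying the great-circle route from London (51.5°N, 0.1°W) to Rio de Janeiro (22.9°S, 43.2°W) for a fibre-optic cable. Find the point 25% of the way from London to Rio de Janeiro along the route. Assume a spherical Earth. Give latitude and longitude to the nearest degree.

≈ 34°N, 16°W

The haversine formula gives a central angle δ ≈ 1.456 rad (83.4°) between the endpoints.
Interpolate at f = 0.25 with slerp weights a = sin((1−f)δ)/sin δ ≈ 0.894, b = sin(fδ)/sin δ ≈ 0.358.
p = a·p₁ + b·p₂ ≈ (0.797, -0.227, 0.560); φ = arcsin(p_z) ≈ 34.04°, λ = atan2(p_y, p_x) ≈ -15.90°.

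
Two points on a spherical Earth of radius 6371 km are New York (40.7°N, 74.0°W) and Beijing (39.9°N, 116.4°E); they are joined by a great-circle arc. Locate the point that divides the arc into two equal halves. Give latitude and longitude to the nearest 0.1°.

≈ (83.9°N, 162.5°W)

The haversine formula gives a central angle δ ≈ 1.725 rad (98.8°) between the endpoints.
Interpolate at f = 1/2 with slerp weights a = sin((1−f)δ)/sin δ ≈ 0.769, b = sin(fδ)/sin δ ≈ 0.769.
p = a·p₁ + b·p₂ ≈ (-0.102, -0.032, 0.994); φ = arcsin(p_z) ≈ 83.89°, λ = atan2(p_y, p_x) ≈ -162.52°.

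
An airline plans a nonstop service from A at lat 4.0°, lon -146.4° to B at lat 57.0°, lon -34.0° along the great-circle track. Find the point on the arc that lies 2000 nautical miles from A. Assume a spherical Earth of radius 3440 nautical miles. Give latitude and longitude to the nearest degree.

≈ lat 32°, lon -127°

Convert each endpoint to a unit vector on the sphere (x = cos φ cos λ, y = cos φ sin λ, z = sin φ).
The central angle between the endpoints is δ = arccos(p₁·p₂) ≈ 1.720 rad (98.5°). The total great-circle distance is δ·R ≈ 1.720 × 3440 ≈ 5916 nmi, so the target fraction is f = 2000/5916 ≈ 0.338.
Interpolate at f ≈ 0.338 with slerp weights a = sin((1−f)δ)/sin δ ≈ 0.918, b = sin(fδ)/sin δ ≈ 0.555.
p = a·p₁ + b·p₂ ≈ (-0.512, -0.676, 0.530); φ = arcsin(p_z) ≈ 31.99°, λ = atan2(p_y, p_x) ≈ -127.15°.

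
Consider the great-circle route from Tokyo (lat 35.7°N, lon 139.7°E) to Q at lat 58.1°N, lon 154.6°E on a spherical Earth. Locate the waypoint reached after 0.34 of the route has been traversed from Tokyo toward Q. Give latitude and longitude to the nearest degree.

Write both endpoints as unit vectors p₁, p₂ with components (cos φ cos λ, cos φ sin λ, sin φ).
The central angle between the endpoints is δ = arccos(p₁·p₂) ≈ 0.427 rad (24.5°).
Interpolate at f = 0.34 with slerp weights a = sin((1−f)δ)/sin δ ≈ 0.672, b = sin(fδ)/sin δ ≈ 0.349.
p = a·p₁ + b·p₂ ≈ (-0.583, 0.432, 0.688); φ = arcsin(p_z) ≈ 43.51°, λ = atan2(p_y, p_x) ≈ 143.45°.

≈ lat 44°N, lon 143°E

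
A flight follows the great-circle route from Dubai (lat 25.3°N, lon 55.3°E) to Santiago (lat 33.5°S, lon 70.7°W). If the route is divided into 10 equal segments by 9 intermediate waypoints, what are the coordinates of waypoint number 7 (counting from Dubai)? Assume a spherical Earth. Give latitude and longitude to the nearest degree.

≈ lat 22°S, lon 27°W

Write both endpoints as unit vectors p₁, p₂ with components (cos φ cos λ, cos φ sin λ, sin φ).
The central angle between the endpoints is δ = arccos(p₁·p₂) ≈ 2.317 rad (132.8°).
Interpolate at f = 7/10 with slerp weights a = sin((1−f)δ)/sin δ ≈ 0.872, b = sin(fδ)/sin δ ≈ 1.360.
p = a·p₁ + b·p₂ ≈ (0.824, -0.422, -0.378); φ = arcsin(p_z) ≈ -22.21°, λ = atan2(p_y, p_x) ≈ -27.13°.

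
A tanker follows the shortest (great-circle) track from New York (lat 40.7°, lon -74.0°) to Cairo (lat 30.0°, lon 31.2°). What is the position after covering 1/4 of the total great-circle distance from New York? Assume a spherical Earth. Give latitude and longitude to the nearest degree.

From cos δ = sin φ₁ sin φ₂ + cos φ₁ cos φ₂ cos Δλ, the central angle is δ ≈ 1.416 rad (81.1°).
Interpolate at f = 1/4 with slerp weights a = sin((1−f)δ)/sin δ ≈ 0.884, b = sin(fδ)/sin δ ≈ 0.351.
p = a·p₁ + b·p₂ ≈ (0.445, -0.487, 0.752); φ = arcsin(p_z) ≈ 48.75°, λ = atan2(p_y, p_x) ≈ -47.59°.

≈ lat 49°, lon -48°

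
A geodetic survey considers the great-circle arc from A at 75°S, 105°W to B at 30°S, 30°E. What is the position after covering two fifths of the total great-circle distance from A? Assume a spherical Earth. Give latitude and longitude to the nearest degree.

Write both endpoints as unit vectors p₁, p₂ with components (cos φ cos λ, cos φ sin λ, sin φ).
The central angle between the endpoints is δ = arccos(p₁·p₂) ≈ 1.240 rad (71.1°).
Interpolate at f = 2/5 with slerp weights a = sin((1−f)δ)/sin δ ≈ 0.716, b = sin(fδ)/sin δ ≈ 0.503.
p = a·p₁ + b·p₂ ≈ (0.329, 0.039, -0.943); φ = arcsin(p_z) ≈ -70.62°, λ = atan2(p_y, p_x) ≈ 6.73°.

≈ 71°S, 7°E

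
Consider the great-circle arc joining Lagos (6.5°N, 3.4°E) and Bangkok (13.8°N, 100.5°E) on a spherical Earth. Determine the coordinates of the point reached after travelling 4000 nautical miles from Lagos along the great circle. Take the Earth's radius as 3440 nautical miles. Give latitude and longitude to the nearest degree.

Convert each endpoint to a unit vector on the sphere (x = cos φ cos λ, y = cos φ sin λ, z = sin φ).
The central angle between the endpoints is δ = arccos(p₁·p₂) ≈ 1.663 rad (95.3°). The total great-circle distance is δ·R ≈ 1.663 × 3440 ≈ 5721 nmi, so the target fraction is f = 4000/5721 ≈ 0.699.
Interpolate at f ≈ 0.699 with slerp weights a = sin((1−f)δ)/sin δ ≈ 0.482, b = sin(fδ)/sin δ ≈ 0.922.
p = a·p₁ + b·p₂ ≈ (0.315, 0.909, 0.274); φ = arcsin(p_z) ≈ 15.93°, λ = atan2(p_y, p_x) ≈ 70.89°.

≈ 16°N, 71°E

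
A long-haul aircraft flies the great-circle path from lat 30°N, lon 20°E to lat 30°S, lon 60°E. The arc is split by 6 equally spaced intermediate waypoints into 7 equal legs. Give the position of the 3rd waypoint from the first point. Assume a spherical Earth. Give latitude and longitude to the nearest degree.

≈ lat 4°N, lon 37°E

Convert each endpoint to a unit vector on the sphere (x = cos φ cos λ, y = cos φ sin λ, z = sin φ).
The central angle between the endpoints is δ = arccos(p₁·p₂) ≈ 1.240 rad (71.1°).
Interpolate at f = 3/7 with slerp weights a = sin((1−f)δ)/sin δ ≈ 0.688, b = sin(fδ)/sin δ ≈ 0.536.
p = a·p₁ + b·p₂ ≈ (0.792, 0.606, 0.076); φ = arcsin(p_z) ≈ 4.37°, λ = atan2(p_y, p_x) ≈ 37.41°.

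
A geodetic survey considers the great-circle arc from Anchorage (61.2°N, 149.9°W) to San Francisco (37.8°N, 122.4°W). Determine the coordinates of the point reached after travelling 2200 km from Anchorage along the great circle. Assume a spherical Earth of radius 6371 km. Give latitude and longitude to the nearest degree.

≈ 46°N, 128°W

From cos δ = sin φ₁ sin φ₂ + cos φ₁ cos φ₂ cos Δλ, the central angle is δ ≈ 0.506 rad (29.0°). The total great-circle distance is δ·R ≈ 0.506 × 6371 ≈ 3223 km, so the target fraction is f = 2200/3223 ≈ 0.683.
Interpolate at f ≈ 0.683 with slerp weights a = sin((1−f)δ)/sin δ ≈ 0.330, b = sin(fδ)/sin δ ≈ 0.699.
p = a·p₁ + b·p₂ ≈ (-0.433, -0.546, 0.717); φ = arcsin(p_z) ≈ 45.83°, λ = atan2(p_y, p_x) ≈ -128.45°.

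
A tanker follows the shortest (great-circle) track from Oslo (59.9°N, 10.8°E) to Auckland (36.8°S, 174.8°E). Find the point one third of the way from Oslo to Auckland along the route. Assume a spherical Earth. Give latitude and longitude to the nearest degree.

From cos δ = sin φ₁ sin φ₂ + cos φ₁ cos φ₂ cos Δλ, the central angle is δ ≈ 2.700 rad (154.7°).
Interpolate at f = 1/3 with slerp weights a = sin((1−f)δ)/sin δ ≈ 2.281, b = sin(fδ)/sin δ ≈ 1.835.
p = a·p₁ + b·p₂ ≈ (-0.340, 0.347, 0.874); φ = arcsin(p_z) ≈ 60.93°, λ = atan2(p_y, p_x) ≈ 134.35°.

≈ 61°N, 134°E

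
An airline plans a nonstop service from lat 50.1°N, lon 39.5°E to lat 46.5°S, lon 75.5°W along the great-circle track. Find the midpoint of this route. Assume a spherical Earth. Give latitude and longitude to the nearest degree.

Convert each endpoint to a unit vector on the sphere (x = cos φ cos λ, y = cos φ sin λ, z = sin φ).
The central angle between the endpoints is δ = arccos(p₁·p₂) ≈ 2.408 rad (138.0°).
Interpolate at f = 1/2 with slerp weights a = sin((1−f)δ)/sin δ ≈ 1.395, b = sin(fδ)/sin δ ≈ 1.395.
p = a·p₁ + b·p₂ ≈ (0.931, -0.361, 0.058); φ = arcsin(p_z) ≈ 3.34°, λ = atan2(p_y, p_x) ≈ -21.17°.

≈ lat 3°N, lon 21°W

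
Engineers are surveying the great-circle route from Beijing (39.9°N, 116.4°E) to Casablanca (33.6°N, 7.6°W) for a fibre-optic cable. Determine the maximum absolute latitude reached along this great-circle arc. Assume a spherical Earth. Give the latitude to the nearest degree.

The great circle lies in the plane with unit normal n̂ = (p₁ × p₂)/|p₁ × p₂|.
Here n̂_z ≈ -0.530; the vertex latitude is φ_max = arccos|n̂_z| ≈ 58.0°.
Check via Clairaut: cos φ_max = |cos φ₁| · sin C = cos(39.9°)·sin(43.7°) ≈ 0.530, again giving ≈ 58.0°.

≈ 58°N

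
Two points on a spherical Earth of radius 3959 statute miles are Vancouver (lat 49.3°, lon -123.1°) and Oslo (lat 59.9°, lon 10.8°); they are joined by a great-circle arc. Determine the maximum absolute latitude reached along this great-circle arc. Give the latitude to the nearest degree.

The great circle lies in the plane with unit normal n̂ = (p₁ × p₂)/|p₁ × p₂|.
Here n̂_z ≈ +0.261; the vertex latitude is φ_max = arccos|n̂_z| ≈ 74.9°.

≈ 75°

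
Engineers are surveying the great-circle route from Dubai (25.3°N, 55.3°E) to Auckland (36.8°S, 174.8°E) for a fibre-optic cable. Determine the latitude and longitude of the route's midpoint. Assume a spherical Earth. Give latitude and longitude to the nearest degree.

Convert each endpoint to a unit vector on the sphere (x = cos φ cos λ, y = cos φ sin λ, z = sin φ).
The central angle between the endpoints is δ = arccos(p₁·p₂) ≈ 2.230 rad (127.8°).
Interpolate at f = 1/2 with slerp weights a = sin((1−f)δ)/sin δ ≈ 1.136, b = sin(fδ)/sin δ ≈ 1.136.
p = a·p₁ + b·p₂ ≈ (-0.321, 0.927, -0.195); φ = arcsin(p_z) ≈ -11.24°, λ = atan2(p_y, p_x) ≈ 109.12°.

≈ 11°S, 109°E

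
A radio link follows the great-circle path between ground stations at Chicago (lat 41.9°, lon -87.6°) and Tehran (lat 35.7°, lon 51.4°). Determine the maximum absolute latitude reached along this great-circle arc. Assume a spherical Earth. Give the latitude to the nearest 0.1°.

The great circle lies in the plane with unit normal n̂ = (p₁ × p₂)/|p₁ × p₂|.
Here n̂_z ≈ +0.397; the vertex latitude is φ_max = arccos|n̂_z| ≈ 66.6°.
Check via Clairaut: cos φ_max = |cos φ₁| · sin C = cos(41.9°)·sin(32.3°) ≈ 0.397, again giving ≈ 66.6°.

≈ 66.6°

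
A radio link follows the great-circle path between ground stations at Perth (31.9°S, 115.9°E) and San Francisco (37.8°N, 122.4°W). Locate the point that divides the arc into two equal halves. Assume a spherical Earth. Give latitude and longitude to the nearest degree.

≈ (6°N, 173°E)

The haversine formula gives a central angle δ ≈ 2.314 rad (132.6°) between the endpoints.
Interpolate at f = 1/2 with slerp weights a = sin((1−f)δ)/sin δ ≈ 1.243, b = sin(fδ)/sin δ ≈ 1.243.
p = a·p₁ + b·p₂ ≈ (-0.987, 0.120, 0.105); φ = arcsin(p_z) ≈ 6.03°, λ = atan2(p_y, p_x) ≈ 173.07°.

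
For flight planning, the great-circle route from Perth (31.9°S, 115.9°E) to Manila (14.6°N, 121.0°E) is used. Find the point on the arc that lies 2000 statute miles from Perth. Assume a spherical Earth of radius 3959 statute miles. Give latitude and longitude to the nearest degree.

Write both endpoints as unit vectors p₁, p₂ with components (cos φ cos λ, cos φ sin λ, sin φ).
The central angle between the endpoints is δ = arccos(p₁·p₂) ≈ 0.816 rad (46.8°). The total great-circle distance is δ·R ≈ 0.816 × 3959 ≈ 3231 mi, so the target fraction is f = 2000/3231 ≈ 0.619.
Interpolate at f ≈ 0.619 with slerp weights a = sin((1−f)δ)/sin δ ≈ 0.420, b = sin(fδ)/sin δ ≈ 0.664.
p = a·p₁ + b·p₂ ≈ (-0.487, 0.872, -0.054); φ = arcsin(p_z) ≈ -3.12°, λ = atan2(p_y, p_x) ≈ 119.18°.

≈ 3°S, 119°E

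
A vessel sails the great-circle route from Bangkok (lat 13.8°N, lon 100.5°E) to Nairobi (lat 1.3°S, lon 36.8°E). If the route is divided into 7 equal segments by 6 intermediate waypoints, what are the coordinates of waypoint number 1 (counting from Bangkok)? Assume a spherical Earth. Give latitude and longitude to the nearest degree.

Write both endpoints as unit vectors p₁, p₂ with components (cos φ cos λ, cos φ sin λ, sin φ).
The central angle between the endpoints is δ = arccos(p₁·p₂) ≈ 1.132 rad (64.9°).
Interpolate at f = 1/7 with slerp weights a = sin((1−f)δ)/sin δ ≈ 0.911, b = sin(fδ)/sin δ ≈ 0.178.
p = a·p₁ + b·p₂ ≈ (-0.019, 0.977, 0.213); φ = arcsin(p_z) ≈ 12.32°, λ = atan2(p_y, p_x) ≈ 91.11°.

≈ lat 12°N, lon 91°E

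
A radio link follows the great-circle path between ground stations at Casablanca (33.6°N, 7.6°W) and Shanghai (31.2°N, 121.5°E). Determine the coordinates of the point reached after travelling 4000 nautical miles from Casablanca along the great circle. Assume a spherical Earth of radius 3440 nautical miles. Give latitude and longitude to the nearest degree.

Write both endpoints as unit vectors p₁, p₂ with components (cos φ cos λ, cos φ sin λ, sin φ).
The central angle between the endpoints is δ = arccos(p₁·p₂) ≈ 1.734 rad (99.4°). The total great-circle distance is δ·R ≈ 1.734 × 3440 ≈ 5966 nmi, so the target fraction is f = 4000/5966 ≈ 0.671.
Interpolate at f ≈ 0.671 with slerp weights a = sin((1−f)δ)/sin δ ≈ 0.548, b = sin(fδ)/sin δ ≈ 0.930.
p = a·p₁ + b·p₂ ≈ (0.037, 0.618, 0.785); φ = arcsin(p_z) ≈ 51.74°, λ = atan2(p_y, p_x) ≈ 86.60°.

≈ (52°N, 87°E)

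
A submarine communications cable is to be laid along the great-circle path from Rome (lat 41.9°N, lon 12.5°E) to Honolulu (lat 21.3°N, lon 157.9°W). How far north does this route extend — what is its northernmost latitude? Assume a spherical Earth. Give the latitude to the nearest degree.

≈ 83°N

The great circle lies in the plane with unit normal n̂ = (p₁ × p₂)/|p₁ × p₂|.
Here n̂_z ≈ -0.129; the vertex latitude is φ_max = arccos|n̂_z| ≈ 82.6°.
Check via Clairaut: cos φ_max = |cos φ₁| · sin C = cos(41.9°)·sin(10.0°) ≈ 0.129, again giving ≈ 82.6°.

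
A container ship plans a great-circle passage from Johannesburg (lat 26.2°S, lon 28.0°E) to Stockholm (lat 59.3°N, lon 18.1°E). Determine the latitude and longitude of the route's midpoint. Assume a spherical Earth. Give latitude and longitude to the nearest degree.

≈ lat 17°N, lon 24°E

Write both endpoints as unit vectors p₁, p₂ with components (cos φ cos λ, cos φ sin λ, sin φ).
The central angle between the endpoints is δ = arccos(p₁·p₂) ≈ 1.499 rad (85.9°).
Interpolate at f = 1/2 with slerp weights a = sin((1−f)δ)/sin δ ≈ 0.683, b = sin(fδ)/sin δ ≈ 0.683.
p = a·p₁ + b·p₂ ≈ (0.873, 0.396, 0.286); φ = arcsin(p_z) ≈ 16.60°, λ = atan2(p_y, p_x) ≈ 24.41°.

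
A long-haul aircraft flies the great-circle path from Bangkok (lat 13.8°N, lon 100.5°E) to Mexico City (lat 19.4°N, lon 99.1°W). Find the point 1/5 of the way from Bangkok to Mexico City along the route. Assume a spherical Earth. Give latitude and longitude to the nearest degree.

≈ lat 37°N, lon 118°E

From cos δ = sin φ₁ sin φ₂ + cos φ₁ cos φ₂ cos Δλ, the central angle is δ ≈ 2.471 rad (141.6°).
Interpolate at f = 1/5 with slerp weights a = sin((1−f)δ)/sin δ ≈ 1.479, b = sin(fδ)/sin δ ≈ 0.764.
p = a·p₁ + b·p₂ ≈ (-0.376, 0.701, 0.606); φ = arcsin(p_z) ≈ 37.33°, λ = atan2(p_y, p_x) ≈ 118.19°.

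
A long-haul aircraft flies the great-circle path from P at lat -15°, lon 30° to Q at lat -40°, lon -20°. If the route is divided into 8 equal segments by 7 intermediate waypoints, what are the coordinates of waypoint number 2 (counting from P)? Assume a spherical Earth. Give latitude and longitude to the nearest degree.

From cos δ = sin φ₁ sin φ₂ + cos φ₁ cos φ₂ cos Δλ, the central angle is δ ≈ 0.874 rad (50.1°).
Interpolate at f = 2/8 with slerp weights a = sin((1−f)δ)/sin δ ≈ 0.795, b = sin(fδ)/sin δ ≈ 0.283.
p = a·p₁ + b·p₂ ≈ (0.868, 0.310, -0.387); φ = arcsin(p_z) ≈ -22.79°, λ = atan2(p_y, p_x) ≈ 19.64°.

≈ lat -23°, lon 20°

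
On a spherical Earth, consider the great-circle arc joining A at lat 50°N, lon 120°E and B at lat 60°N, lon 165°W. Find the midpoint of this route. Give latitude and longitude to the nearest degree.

Convert each endpoint to a unit vector on the sphere (x = cos φ cos λ, y = cos φ sin λ, z = sin φ).
The central angle between the endpoints is δ = arccos(p₁·p₂) ≈ 0.728 rad (41.7°).
Interpolate at f = 1/2 with slerp weights a = sin((1−f)δ)/sin δ ≈ 0.535, b = sin(fδ)/sin δ ≈ 0.535.
p = a·p₁ + b·p₂ ≈ (-0.430, 0.229, 0.873); φ = arcsin(p_z) ≈ 60.84°, λ = atan2(p_y, p_x) ≈ 152.02°.

≈ lat 61°N, lon 152°E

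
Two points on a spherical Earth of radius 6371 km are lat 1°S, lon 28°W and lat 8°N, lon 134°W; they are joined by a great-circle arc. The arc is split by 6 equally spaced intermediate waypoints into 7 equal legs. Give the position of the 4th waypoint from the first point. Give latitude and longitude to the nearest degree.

Write both endpoints as unit vectors p₁, p₂ with components (cos φ cos λ, cos φ sin λ, sin φ).
The central angle between the endpoints is δ = arccos(p₁·p₂) ≈ 1.850 rad (106.0°).
Interpolate at f = 4/7 with slerp weights a = sin((1−f)δ)/sin δ ≈ 0.741, b = sin(fδ)/sin δ ≈ 0.906.
p = a·p₁ + b·p₂ ≈ (0.031, -0.993, 0.113); φ = arcsin(p_z) ≈ 6.50°, λ = atan2(p_y, p_x) ≈ -88.22°.

≈ lat 6°N, lon 88°W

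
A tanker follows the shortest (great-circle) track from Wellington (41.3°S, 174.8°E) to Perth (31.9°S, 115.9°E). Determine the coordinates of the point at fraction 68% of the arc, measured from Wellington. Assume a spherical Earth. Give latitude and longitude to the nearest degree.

Convert each endpoint to a unit vector on the sphere (x = cos φ cos λ, y = cos φ sin λ, z = sin φ).
The central angle between the endpoints is δ = arccos(p₁·p₂) ≈ 0.825 rad (47.3°).
Interpolate at f = 0.68 with slerp weights a = sin((1−f)δ)/sin δ ≈ 0.355, b = sin(fδ)/sin δ ≈ 0.724.
p = a·p₁ + b·p₂ ≈ (-0.534, 0.577, -0.617); φ = arcsin(p_z) ≈ -38.12°, λ = atan2(p_y, p_x) ≈ 132.79°.

≈ 38°S, 133°E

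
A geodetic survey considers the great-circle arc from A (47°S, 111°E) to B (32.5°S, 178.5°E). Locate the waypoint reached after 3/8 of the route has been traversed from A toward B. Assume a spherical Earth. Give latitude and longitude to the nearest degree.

The haversine formula gives a central angle δ ≈ 0.911 rad (52.2°) between the endpoints.
Interpolate at f = 3/8 with slerp weights a = sin((1−f)δ)/sin δ ≈ 0.682, b = sin(fδ)/sin δ ≈ 0.424.
p = a·p₁ + b·p₂ ≈ (-0.524, 0.444, -0.727); φ = arcsin(p_z) ≈ -46.62°, λ = atan2(p_y, p_x) ≈ 139.75°.

≈ (47°S, 140°E)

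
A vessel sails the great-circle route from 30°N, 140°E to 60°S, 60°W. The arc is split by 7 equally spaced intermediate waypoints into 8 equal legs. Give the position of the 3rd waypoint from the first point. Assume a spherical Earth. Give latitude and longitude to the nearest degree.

The haversine formula gives a central angle δ ≈ 2.568 rad (147.1°) between the endpoints.
Interpolate at f = 3/8 with slerp weights a = sin((1−f)δ)/sin δ ≈ 1.841, b = sin(fδ)/sin δ ≈ 1.513.
p = a·p₁ + b·p₂ ≈ (-0.844, 0.370, -0.389); φ = arcsin(p_z) ≈ -22.90°, λ = atan2(p_y, p_x) ≈ 156.31°.

≈ 23°S, 156°E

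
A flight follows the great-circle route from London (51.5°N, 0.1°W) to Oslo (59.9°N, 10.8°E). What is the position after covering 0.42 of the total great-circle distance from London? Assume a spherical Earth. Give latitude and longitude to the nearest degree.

The haversine formula gives a central angle δ ≈ 0.181 rad (10.4°) between the endpoints.
Interpolate at f = 0.42 with slerp weights a = sin((1−f)δ)/sin δ ≈ 0.582, b = sin(fδ)/sin δ ≈ 0.422.
p = a·p₁ + b·p₂ ≈ (0.570, 0.039, 0.821); φ = arcsin(p_z) ≈ 55.14°, λ = atan2(p_y, p_x) ≈ 3.91°.

≈ 55°N, 4°E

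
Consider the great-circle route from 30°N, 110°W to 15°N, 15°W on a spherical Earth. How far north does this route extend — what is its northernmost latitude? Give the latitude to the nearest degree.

≈ 33°N

The great circle lies in the plane with unit normal n̂ = (p₁ × p₂)/|p₁ × p₂|.
Here n̂_z ≈ +0.835; the vertex latitude is φ_max = arccos|n̂_z| ≈ 33.4°.
Check via Clairaut: cos φ_max = |cos φ₁| · sin C = cos(30.0°)·sin(74.5°) ≈ 0.835, again giving ≈ 33.4°.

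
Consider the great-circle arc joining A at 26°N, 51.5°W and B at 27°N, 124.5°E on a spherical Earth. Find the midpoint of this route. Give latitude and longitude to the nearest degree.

≈ 86°N, 29°E

Write both endpoints as unit vectors p₁, p₂ with components (cos φ cos λ, cos φ sin λ, sin φ).
The central angle between the endpoints is δ = arccos(p₁·p₂) ≈ 2.214 rad (126.9°).
Interpolate at f = 1/2 with slerp weights a = sin((1−f)δ)/sin δ ≈ 1.118, b = sin(fδ)/sin δ ≈ 1.118.
p = a·p₁ + b·p₂ ≈ (0.061, 0.035, 0.998); φ = arcsin(p_z) ≈ 85.97°, λ = atan2(p_y, p_x) ≈ 29.40°.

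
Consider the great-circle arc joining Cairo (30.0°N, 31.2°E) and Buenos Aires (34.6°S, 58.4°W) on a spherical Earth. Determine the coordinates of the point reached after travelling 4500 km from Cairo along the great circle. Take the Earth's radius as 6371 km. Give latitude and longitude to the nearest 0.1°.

≈ 5.2°N, 2.8°W

Convert each endpoint to a unit vector on the sphere (x = cos φ cos λ, y = cos φ sin λ, z = sin φ).
The central angle between the endpoints is δ = arccos(p₁·p₂) ≈ 1.853 rad (106.2°). The total great-circle distance is δ·R ≈ 1.853 × 6371 ≈ 11809 km, so the target fraction is f = 4500/11809 ≈ 0.381.
Interpolate at f ≈ 0.381 with slerp weights a = sin((1−f)δ)/sin δ ≈ 0.949, b = sin(fδ)/sin δ ≈ 0.676.
p = a·p₁ + b·p₂ ≈ (0.995, -0.048, 0.091); φ = arcsin(p_z) ≈ 5.21°, λ = atan2(p_y, p_x) ≈ -2.76°.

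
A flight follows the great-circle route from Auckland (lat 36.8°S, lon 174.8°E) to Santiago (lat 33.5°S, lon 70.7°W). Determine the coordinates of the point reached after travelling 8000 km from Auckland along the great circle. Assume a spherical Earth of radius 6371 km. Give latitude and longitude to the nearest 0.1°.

From cos δ = sin φ₁ sin φ₂ + cos φ₁ cos φ₂ cos Δλ, the central angle is δ ≈ 1.517 rad (86.9°). The total great-circle distance is δ·R ≈ 1.517 × 6371 ≈ 9665 km, so the target fraction is f = 8000/9665 ≈ 0.828.
Interpolate at f ≈ 0.828 with slerp weights a = sin((1−f)δ)/sin δ ≈ 0.259, b = sin(fδ)/sin δ ≈ 0.952.
p = a·p₁ + b·p₂ ≈ (0.056, -0.731, -0.681); φ = arcsin(p_z) ≈ -42.88°, λ = atan2(p_y, p_x) ≈ -85.61°.

≈ lat 42.9°S, lon 85.6°W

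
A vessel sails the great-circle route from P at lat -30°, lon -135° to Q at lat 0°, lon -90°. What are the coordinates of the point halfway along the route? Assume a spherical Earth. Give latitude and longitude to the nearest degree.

≈ lat -16°, lon -111°

Convert each endpoint to a unit vector on the sphere (x = cos φ cos λ, y = cos φ sin λ, z = sin φ).
The central angle between the endpoints is δ = arccos(p₁·p₂) ≈ 0.912 rad (52.2°).
Interpolate at f = 1/2 with slerp weights a = sin((1−f)δ)/sin δ ≈ 0.557, b = sin(fδ)/sin δ ≈ 0.557.
p = a·p₁ + b·p₂ ≈ (-0.341, -0.898, -0.278); φ = arcsin(p_z) ≈ -16.17°, λ = atan2(p_y, p_x) ≈ -110.80°.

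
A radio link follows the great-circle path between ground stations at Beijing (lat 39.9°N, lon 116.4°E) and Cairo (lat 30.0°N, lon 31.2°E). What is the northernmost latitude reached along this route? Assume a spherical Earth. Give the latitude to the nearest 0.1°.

The great circle lies in the plane with unit normal n̂ = (p₁ × p₂)/|p₁ × p₂|.
Here n̂_z ≈ -0.715; the vertex latitude is φ_max = arccos|n̂_z| ≈ 44.4°.
Check via Clairaut: cos φ_max = |cos φ₁| · sin C = cos(39.9°)·sin(68.7°) ≈ 0.715, again giving ≈ 44.4°.

≈ 44.4°N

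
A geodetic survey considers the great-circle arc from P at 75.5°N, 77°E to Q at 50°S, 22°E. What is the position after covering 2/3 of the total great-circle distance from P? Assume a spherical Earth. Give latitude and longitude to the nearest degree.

The haversine formula gives a central angle δ ≈ 2.278 rad (130.5°) between the endpoints.
Interpolate at f = 2/3 with slerp weights a = sin((1−f)δ)/sin δ ≈ 0.905, b = sin(fδ)/sin δ ≈ 1.313.
p = a·p₁ + b·p₂ ≈ (0.834, 0.537, -0.130); φ = arcsin(p_z) ≈ -7.45°, λ = atan2(p_y, p_x) ≈ 32.79°.

≈ 7°S, 33°E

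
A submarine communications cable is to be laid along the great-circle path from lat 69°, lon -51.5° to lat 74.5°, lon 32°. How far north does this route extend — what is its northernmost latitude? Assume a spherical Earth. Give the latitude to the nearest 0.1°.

≈ 76.7°

The great circle lies in the plane with unit normal n̂ = (p₁ × p₂)/|p₁ × p₂|.
Here n̂_z ≈ +0.230; the vertex latitude is φ_max = arccos|n̂_z| ≈ 76.7°.
Check via Clairaut: cos φ_max = |cos φ₁| · sin C = cos(69.0°)·sin(39.9°) ≈ 0.230, again giving ≈ 76.7°.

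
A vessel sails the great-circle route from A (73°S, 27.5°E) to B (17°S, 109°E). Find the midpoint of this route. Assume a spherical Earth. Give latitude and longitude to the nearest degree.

The haversine formula gives a central angle δ ≈ 1.244 rad (71.3°) between the endpoints.
Interpolate at f = 1/2 with slerp weights a = sin((1−f)δ)/sin δ ≈ 0.615, b = sin(fδ)/sin δ ≈ 0.615.
p = a·p₁ + b·p₂ ≈ (-0.032, 0.639, -0.768); φ = arcsin(p_z) ≈ -50.20°, λ = atan2(p_y, p_x) ≈ 92.86°.

≈ (50°S, 93°E)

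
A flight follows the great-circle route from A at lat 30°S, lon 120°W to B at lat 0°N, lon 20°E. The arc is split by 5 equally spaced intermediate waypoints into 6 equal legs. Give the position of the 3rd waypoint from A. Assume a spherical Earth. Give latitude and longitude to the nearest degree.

≈ lat 38°S, lon 39°W

The haversine formula gives a central angle δ ≈ 2.296 rad (131.6°) between the endpoints.
Interpolate at f = 3/6 with slerp weights a = sin((1−f)δ)/sin δ ≈ 1.219, b = sin(fδ)/sin δ ≈ 1.219.
p = a·p₁ + b·p₂ ≈ (0.618, -0.497, -0.609); φ = arcsin(p_z) ≈ -37.55°, λ = atan2(p_y, p_x) ≈ -38.84°.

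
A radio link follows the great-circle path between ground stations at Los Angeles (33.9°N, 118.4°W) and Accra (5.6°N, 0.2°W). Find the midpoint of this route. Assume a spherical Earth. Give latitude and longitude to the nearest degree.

From cos δ = sin φ₁ sin φ₂ + cos φ₁ cos φ₂ cos Δλ, the central angle is δ ≈ 1.913 rad (109.6°).
Interpolate at f = 1/2 with slerp weights a = sin((1−f)δ)/sin δ ≈ 0.868, b = sin(fδ)/sin δ ≈ 0.868.
p = a·p₁ + b·p₂ ≈ (0.521, -0.637, 0.569); φ = arcsin(p_z) ≈ 34.66°, λ = atan2(p_y, p_x) ≈ -50.70°.

≈ 35°N, 51°W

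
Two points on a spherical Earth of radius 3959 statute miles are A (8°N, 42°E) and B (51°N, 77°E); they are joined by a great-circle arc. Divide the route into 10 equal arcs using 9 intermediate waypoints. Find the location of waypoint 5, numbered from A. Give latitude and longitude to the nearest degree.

≈ (31°N, 55°E)

Convert each endpoint to a unit vector on the sphere (x = cos φ cos λ, y = cos φ sin λ, z = sin φ).
The central angle between the endpoints is δ = arccos(p₁·p₂) ≈ 0.904 rad (51.8°).
Interpolate at f = 5/10 with slerp weights a = sin((1−f)δ)/sin δ ≈ 0.556, b = sin(fδ)/sin δ ≈ 0.556.
p = a·p₁ + b·p₂ ≈ (0.488, 0.709, 0.509); φ = arcsin(p_z) ≈ 30.62°, λ = atan2(p_y, p_x) ≈ 55.48°.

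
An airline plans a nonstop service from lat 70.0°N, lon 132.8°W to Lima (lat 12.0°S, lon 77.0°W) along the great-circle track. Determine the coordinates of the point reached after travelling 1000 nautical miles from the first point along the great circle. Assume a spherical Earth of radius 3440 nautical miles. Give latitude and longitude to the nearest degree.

Write both endpoints as unit vectors p₁, p₂ with components (cos φ cos λ, cos φ sin λ, sin φ).
The central angle between the endpoints is δ = arccos(p₁·p₂) ≈ 1.578 rad (90.4°). The total great-circle distance is δ·R ≈ 1.578 × 3440 ≈ 5429 nmi, so the target fraction is f = 1000/5429 ≈ 0.184.
Interpolate at f ≈ 0.184 with slerp weights a = sin((1−f)δ)/sin δ ≈ 0.960, b = sin(fδ)/sin δ ≈ 0.287.
p = a·p₁ + b·p₂ ≈ (-0.160, -0.514, 0.843); φ = arcsin(p_z) ≈ 57.42°, λ = atan2(p_y, p_x) ≈ -107.29°.

≈ lat 57°N, lon 107°W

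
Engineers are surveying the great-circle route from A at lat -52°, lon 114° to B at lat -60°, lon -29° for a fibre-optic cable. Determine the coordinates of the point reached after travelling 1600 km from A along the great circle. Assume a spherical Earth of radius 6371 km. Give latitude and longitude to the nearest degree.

≈ lat -65°, lon 103°

Write both endpoints as unit vectors p₁, p₂ with components (cos φ cos λ, cos φ sin λ, sin φ).
The central angle between the endpoints is δ = arccos(p₁·p₂) ≈ 1.119 rad (64.1°). The total great-circle distance is δ·R ≈ 1.119 × 6371 ≈ 7129 km, so the target fraction is f = 1600/7129 ≈ 0.224.
Interpolate at f ≈ 0.224 with slerp weights a = sin((1−f)δ)/sin δ ≈ 0.848, b = sin(fδ)/sin δ ≈ 0.276.
p = a·p₁ + b·p₂ ≈ (-0.092, 0.410, -0.907); φ = arcsin(p_z) ≈ -65.16°, λ = atan2(p_y, p_x) ≈ 102.59°.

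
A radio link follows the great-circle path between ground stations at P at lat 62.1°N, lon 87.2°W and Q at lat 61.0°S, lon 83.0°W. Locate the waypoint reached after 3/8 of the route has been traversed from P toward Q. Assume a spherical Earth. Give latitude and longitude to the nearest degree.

Convert each endpoint to a unit vector on the sphere (x = cos φ cos λ, y = cos φ sin λ, z = sin φ).
The central angle between the endpoints is δ = arccos(p₁·p₂) ≈ 2.149 rad (123.1°).
Interpolate at f = 3/8 with slerp weights a = sin((1−f)δ)/sin δ ≈ 1.164, b = sin(fδ)/sin δ ≈ 0.862.
p = a·p₁ + b·p₂ ≈ (0.078, -0.958, 0.275); φ = arcsin(p_z) ≈ 15.94°, λ = atan2(p_y, p_x) ≈ -85.38°.

≈ lat 16°N, lon 85°W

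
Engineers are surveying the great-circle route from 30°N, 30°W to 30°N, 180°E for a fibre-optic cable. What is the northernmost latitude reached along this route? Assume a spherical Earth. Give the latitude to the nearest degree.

≈ 66°N

The great circle lies in the plane with unit normal n̂ = (p₁ × p₂)/|p₁ × p₂|.
Here n̂_z ≈ -0.409; the vertex latitude is φ_max = arccos|n̂_z| ≈ 65.9°.
Check via Clairaut: cos φ_max = |cos φ₁| · sin C = cos(30.0°)·sin(28.2°) ≈ 0.409, again giving ≈ 65.9°.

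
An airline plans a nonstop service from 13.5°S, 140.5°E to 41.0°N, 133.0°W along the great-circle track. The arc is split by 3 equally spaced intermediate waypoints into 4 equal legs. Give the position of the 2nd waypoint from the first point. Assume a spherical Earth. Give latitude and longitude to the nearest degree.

Convert each endpoint to a unit vector on the sphere (x = cos φ cos λ, y = cos φ sin λ, z = sin φ).
The central angle between the endpoints is δ = arccos(p₁·p₂) ≈ 1.679 rad (96.2°).
Interpolate at f = 2/4 with slerp weights a = sin((1−f)δ)/sin δ ≈ 0.749, b = sin(fδ)/sin δ ≈ 0.749.
p = a·p₁ + b·p₂ ≈ (-0.947, 0.050, 0.316); φ = arcsin(p_z) ≈ 18.45°, λ = atan2(p_y, p_x) ≈ 176.99°.

≈ 18°N, 177°E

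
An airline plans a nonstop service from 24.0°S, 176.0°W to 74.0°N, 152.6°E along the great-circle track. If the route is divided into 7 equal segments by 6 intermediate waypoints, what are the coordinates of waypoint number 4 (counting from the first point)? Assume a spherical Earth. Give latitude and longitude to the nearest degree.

From cos δ = sin φ₁ sin φ₂ + cos φ₁ cos φ₂ cos Δλ, the central angle is δ ≈ 1.748 rad (100.1°).
Interpolate at f = 4/7 with slerp weights a = sin((1−f)δ)/sin δ ≈ 0.692, b = sin(fδ)/sin δ ≈ 0.854.
p = a·p₁ + b·p₂ ≈ (-0.839, 0.064, 0.540); φ = arcsin(p_z) ≈ 32.66°, λ = atan2(p_y, p_x) ≈ 175.62°.

≈ 33°N, 176°E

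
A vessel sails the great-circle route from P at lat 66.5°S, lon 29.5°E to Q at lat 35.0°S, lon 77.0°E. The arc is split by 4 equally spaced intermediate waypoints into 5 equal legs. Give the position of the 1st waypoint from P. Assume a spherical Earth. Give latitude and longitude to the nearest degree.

≈ lat 62°S, lon 46°E

Write both endpoints as unit vectors p₁, p₂ with components (cos φ cos λ, cos φ sin λ, sin φ).
The central angle between the endpoints is δ = arccos(p₁·p₂) ≈ 0.728 rad (41.7°).
Interpolate at f = 1/5 with slerp weights a = sin((1−f)δ)/sin δ ≈ 0.827, b = sin(fδ)/sin δ ≈ 0.218.
p = a·p₁ + b·p₂ ≈ (0.327, 0.336, -0.883); φ = arcsin(p_z) ≈ -62.02°, λ = atan2(p_y, p_x) ≈ 45.80°.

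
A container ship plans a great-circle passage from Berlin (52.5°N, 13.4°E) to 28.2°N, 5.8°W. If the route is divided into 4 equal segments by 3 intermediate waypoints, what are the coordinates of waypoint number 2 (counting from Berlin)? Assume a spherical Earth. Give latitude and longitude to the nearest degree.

Convert each endpoint to a unit vector on the sphere (x = cos φ cos λ, y = cos φ sin λ, z = sin φ).
The central angle between the endpoints is δ = arccos(p₁·p₂) ≈ 0.492 rad (28.2°).
Interpolate at f = 2/4 with slerp weights a = sin((1−f)δ)/sin δ ≈ 0.515, b = sin(fδ)/sin δ ≈ 0.515.
p = a·p₁ + b·p₂ ≈ (0.757, 0.027, 0.653); φ = arcsin(p_z) ≈ 40.74°, λ = atan2(p_y, p_x) ≈ 2.03°.

≈ 41°N, 2°E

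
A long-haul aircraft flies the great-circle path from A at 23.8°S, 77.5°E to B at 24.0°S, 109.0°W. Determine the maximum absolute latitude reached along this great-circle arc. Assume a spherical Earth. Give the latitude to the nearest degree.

The great circle lies in the plane with unit normal n̂ = (p₁ × p₂)/|p₁ × p₂|.
Here n̂_z ≈ +0.127; the vertex latitude is φ_max = arccos|n̂_z| ≈ 82.7°.
Check via Clairaut: cos φ_max = |cos φ₁| · sin C = cos(23.8°)·sin(172.0°) ≈ 0.127, again giving ≈ 82.7°.

≈ 83°S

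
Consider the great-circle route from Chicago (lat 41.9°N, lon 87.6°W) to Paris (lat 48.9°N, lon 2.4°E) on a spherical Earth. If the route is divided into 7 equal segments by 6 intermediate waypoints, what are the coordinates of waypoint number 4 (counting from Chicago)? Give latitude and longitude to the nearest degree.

The haversine formula gives a central angle δ ≈ 1.043 rad (59.8°) between the endpoints.
Interpolate at f = 4/7 with slerp weights a = sin((1−f)δ)/sin δ ≈ 0.500, b = sin(fδ)/sin δ ≈ 0.650.
p = a·p₁ + b·p₂ ≈ (0.442, -0.354, 0.824); φ = arcsin(p_z) ≈ 55.48°, λ = atan2(p_y, p_x) ≈ -38.69°.

≈ lat 55°N, lon 39°W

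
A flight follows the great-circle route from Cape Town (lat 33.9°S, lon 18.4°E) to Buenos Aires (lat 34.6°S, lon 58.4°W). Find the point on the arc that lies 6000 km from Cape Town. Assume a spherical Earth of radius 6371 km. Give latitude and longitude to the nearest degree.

Convert each endpoint to a unit vector on the sphere (x = cos φ cos λ, y = cos φ sin λ, z = sin φ).
The central angle between the endpoints is δ = arccos(p₁·p₂) ≈ 1.078 rad (61.8°). The total great-circle distance is δ·R ≈ 1.078 × 6371 ≈ 6871 km, so the target fraction is f = 6000/6871 ≈ 0.873.
Interpolate at f ≈ 0.873 with slerp weights a = sin((1−f)δ)/sin δ ≈ 0.155, b = sin(fδ)/sin δ ≈ 0.918.
p = a·p₁ + b·p₂ ≈ (0.518, -0.603, -0.607); φ = arcsin(p_z) ≈ -37.39°, λ = atan2(p_y, p_x) ≈ -49.35°.

≈ lat 37°S, lon 49°W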